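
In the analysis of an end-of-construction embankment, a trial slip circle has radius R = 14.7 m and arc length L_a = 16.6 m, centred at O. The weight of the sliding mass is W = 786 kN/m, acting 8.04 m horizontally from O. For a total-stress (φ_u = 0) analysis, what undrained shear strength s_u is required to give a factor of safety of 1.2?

FS = s_u·L_a·R / (W·d), so s_u = FS·W·d / (L_a·R).
s_u = 1.2·786·8.04 / (16.60·14.7) = 7583.3 / 244.02 = 31.08 kPa

s_u = 31.1 kPa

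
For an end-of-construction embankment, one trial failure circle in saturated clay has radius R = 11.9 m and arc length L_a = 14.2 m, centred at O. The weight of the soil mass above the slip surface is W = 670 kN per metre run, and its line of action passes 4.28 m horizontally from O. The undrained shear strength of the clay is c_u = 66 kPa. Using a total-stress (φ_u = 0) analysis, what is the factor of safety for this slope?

Taking moments about the centre O, the resisting moment is provided by the undrained shear strength acting along the arc:
M_R = c_u·L_a·R = 66·14.20·11.9 = 11152.7 kN·m/m
M_D = W·d = 670·4.28 = 2867.6 kN·m/m
FS = M_R / M_D = 11152.7 / 2867.6 = 3.889

FS = 3.89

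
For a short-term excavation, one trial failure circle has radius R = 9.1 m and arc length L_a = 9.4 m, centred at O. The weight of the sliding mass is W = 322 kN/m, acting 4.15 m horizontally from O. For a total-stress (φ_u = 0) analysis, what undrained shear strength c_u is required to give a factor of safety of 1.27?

FS = c_u·L_a·R / (W·d), so c_u = FS·W·d / (L_a·R).
c_u = 1.27·322·4.15 / (9.40·9.1) = 1697.1 / 85.54 = 19.84 kPa

c_u = 19.8 kPa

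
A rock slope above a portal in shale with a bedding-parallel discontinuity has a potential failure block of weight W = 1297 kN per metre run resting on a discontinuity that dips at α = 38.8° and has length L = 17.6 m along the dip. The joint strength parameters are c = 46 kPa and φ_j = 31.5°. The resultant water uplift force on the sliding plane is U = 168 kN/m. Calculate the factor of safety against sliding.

Resolving the block weight along and normal to the plane and applying the Mohr–Coulomb strength on the joint:
N' = W cosα − U = 1297·cos38.8° − 168 = 842.8 kN/m
Driving force T = W sinα = 1297·sin38.8° = 812.7 kN/m
Resisting force R = c·L + N'·tanφ_j = 46·17.6 + 842.8·tan31.5° = 809.6 + 516.5 = 1326.1 kN/m
FS = R / T = 1326.1 / 812.7 = 1.632

FS = 1.63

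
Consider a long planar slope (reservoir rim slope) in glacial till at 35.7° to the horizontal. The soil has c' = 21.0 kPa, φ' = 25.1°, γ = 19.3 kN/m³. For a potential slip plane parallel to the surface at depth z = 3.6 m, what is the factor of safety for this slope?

FS = 1.29

For an infinite slope with a slip plane parallel to the surface (no pore pressure): FS = [c' + γz cos²β tanφ'] / [γz sinβ cosβ].
γz = 19.3·3.6 = 69.48 kN/m²
Numerator = 21.0 + 69.48·cos²35.7°·tan25.1° = 21.0 + 69.48·0.6595·0.4684 = 42.464 kPa
Denominator = 69.48·sin35.7°·cos35.7° = 69.48·0.5835·0.8121 = 32.925 kPa
FS = 42.464 / 32.925 = 1.290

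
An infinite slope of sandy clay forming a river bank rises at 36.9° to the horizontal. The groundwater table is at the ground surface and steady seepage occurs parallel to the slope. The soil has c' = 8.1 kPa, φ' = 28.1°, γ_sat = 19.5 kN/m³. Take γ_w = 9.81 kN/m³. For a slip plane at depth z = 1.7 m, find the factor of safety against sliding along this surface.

FS = 0.86

With seepage parallel to the slope and the water table at the surface, the effective normal stress on the slip plane uses the buoyant unit weight γ' = γ_sat − γ_w while the driving shear stress uses γ_sat:
FS = [c' + γ' z cos²β tanφ'] / [γ_sat z sinβ cosβ]
γ' = 19.5 − 9.81 = 9.69 kN/m³
Numerator = 8.1 + 9.69·1.7·cos²36.9°·tan28.1° = 8.1 + 9.69·1.7·0.6395·0.5340 = 13.725 kPa
Denominator = 19.5·1.7·sin36.9°·cos36.9° = 19.5·1.7·0.6004·0.7997 = 15.917 kPa
FS = 13.725 / 15.917 = 0.862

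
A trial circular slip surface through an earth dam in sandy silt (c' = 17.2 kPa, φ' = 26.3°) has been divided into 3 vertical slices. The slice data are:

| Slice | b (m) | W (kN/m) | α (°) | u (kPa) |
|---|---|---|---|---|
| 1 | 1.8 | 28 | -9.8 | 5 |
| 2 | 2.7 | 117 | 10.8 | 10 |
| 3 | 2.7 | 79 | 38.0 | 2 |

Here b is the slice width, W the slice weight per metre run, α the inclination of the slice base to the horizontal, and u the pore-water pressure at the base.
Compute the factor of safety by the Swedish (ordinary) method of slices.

Ordinary method of slices: FS = Σ[c'·Δl_i + (W_i cosα_i − u_i·Δl_i)·tanφ'] / Σ W_i sinα_i, with Δl_i = b_i / cosα_i.
Slice 1: Δl = 1.8/cos(-9.8°) = 1.827 m; N'_1 = 28·cos(-9.8°) − 5·1.827 = 18.5; c'Δl = 31.42; W sinα = -4.8
Slice 2: Δl = 2.7/cos10.8° = 2.749 m; N'_2 = 117·cos10.8° − 10·2.749 = 87.4; c'Δl = 47.28; W sinα = 21.9
Slice 3: Δl = 2.7/cos38.0° = 3.426 m; N'_3 = 79·cos38.0° − 2·3.426 = 55.4; c'Δl = 58.93; W sinα = 48.6
Σc'Δl = 137.6 kN/m; ΣN' = 161.3 kN/m; ΣW sinα = 65.8 kN/m
Resisting = 137.6 + 161.3·tan26.3° = 137.6 + 79.7 = 217.3 kN/m
FS = 217.3 / 65.8 = 3.303

FS = 3.30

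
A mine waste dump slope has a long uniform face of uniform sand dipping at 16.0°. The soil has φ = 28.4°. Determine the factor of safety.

For a dry cohesionless infinite slope the factor of safety is FS = tanφ / tanβ.
FS = tan28.4° / tan16.0° = 0.5407 / 0.2867 = 1.886

FS = 1.89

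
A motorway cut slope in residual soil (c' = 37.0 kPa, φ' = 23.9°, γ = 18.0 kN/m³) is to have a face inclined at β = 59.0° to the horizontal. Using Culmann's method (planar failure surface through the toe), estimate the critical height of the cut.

H_c = 35.43 m

Culmann's analysis gives the critical failure plane at α_cr = (β + φ')/2 = (59.0 + 23.9)/2 = 41.5°, and the critical height
H_c = (4c'/γ) · sinβ cosφ' / [1 − cos(β − φ')]
    = (4·37.0/18.0) · sin59.0°·cos23.9° / [1 − cos(35.1°)]
    = 8.222 · 0.8572·0.9143 / [1 − 0.8181]
    = 8.222 · 0.7837 / 0.1819
    = 35.43 m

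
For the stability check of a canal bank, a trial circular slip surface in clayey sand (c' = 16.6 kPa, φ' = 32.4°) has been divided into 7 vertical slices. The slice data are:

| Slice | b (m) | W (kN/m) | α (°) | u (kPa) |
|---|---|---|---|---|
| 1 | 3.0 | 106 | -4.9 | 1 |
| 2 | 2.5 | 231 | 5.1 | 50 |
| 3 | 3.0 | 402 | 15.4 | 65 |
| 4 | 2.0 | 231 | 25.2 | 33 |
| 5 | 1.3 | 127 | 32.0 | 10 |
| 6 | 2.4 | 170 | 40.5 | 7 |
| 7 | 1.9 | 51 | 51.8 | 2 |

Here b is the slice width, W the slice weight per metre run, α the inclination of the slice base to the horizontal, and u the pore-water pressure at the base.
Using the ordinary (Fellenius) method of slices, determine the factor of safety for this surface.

Ordinary method of slices: FS = Σ[c'·Δl_i + (W_i cosα_i − u_i·Δl_i)·tanφ'] / Σ W_i sinα_i, with Δl_i = b_i / cosα_i.
Slice 1: Δl = 3.0/cos(-4.9°) = 3.011 m; N'_1 = 106·cos(-4.9°) − 1·3.011 = 102.6; c'Δl = 49.98; W sinα = -9.1
Slice 2: Δl = 2.5/cos5.1° = 2.510 m; N'_2 = 231·cos5.1° − 50·2.510 = 104.6; c'Δl = 41.66; W sinα = 20.5
Slice 3: Δl = 3.0/cos15.4° = 3.112 m; N'_3 = 402·cos15.4° − 65·3.112 = 185.3; c'Δl = 51.65; W sinα = 106.8
Slice 4: Δl = 2.0/cos25.2° = 2.210 m; N'_4 = 231·cos25.2° − 33·2.210 = 136.1; c'Δl = 36.69; W sinα = 98.4
Slice 5: Δl = 1.3/cos32.0° = 1.533 m; N'_5 = 127·cos32.0° − 10·1.533 = 92.4; c'Δl = 25.45; W sinα = 67.3
Slice 6: Δl = 2.4/cos40.5° = 3.156 m; N'_6 = 170·cos40.5° − 7·3.156 = 107.2; c'Δl = 52.39; W sinα = 110.4
Slice 7: Δl = 1.9/cos51.8° = 3.072 m; N'_7 = 51·cos51.8° − 2·3.072 = 25.4; c'Δl = 51.00; W sinα = 40.1
Σc'Δl = 308.8 kN/m; ΣN' = 753.5 kN/m; ΣW sinα = 434.4 kN/m
Resisting = 308.8 + 753.5·tan32.4° = 308.8 + 478.2 = 787.0 kN/m
FS = 787.0 / 434.4 = 1.812

FS = 1.81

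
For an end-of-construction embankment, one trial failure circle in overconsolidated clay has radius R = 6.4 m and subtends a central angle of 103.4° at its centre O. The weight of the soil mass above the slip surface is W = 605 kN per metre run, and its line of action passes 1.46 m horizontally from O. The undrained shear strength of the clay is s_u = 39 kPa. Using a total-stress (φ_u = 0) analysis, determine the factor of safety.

Taking moments about the centre O, the resisting moment is provided by the undrained shear strength acting along the arc:
Arc length L_a = R·θ = 6.4·(103.4°·π/180) = 6.4·1.8047 = 11.55 m
M_R = s_u·L_a·R = 39·11.55·6.4 = 2882.9 kN·m/m
M_D = W·d = 605·1.46 = 883.3 kN·m/m
FS = M_R / M_D = 2882.9 / 883.3 = 3.264

FS = 3.26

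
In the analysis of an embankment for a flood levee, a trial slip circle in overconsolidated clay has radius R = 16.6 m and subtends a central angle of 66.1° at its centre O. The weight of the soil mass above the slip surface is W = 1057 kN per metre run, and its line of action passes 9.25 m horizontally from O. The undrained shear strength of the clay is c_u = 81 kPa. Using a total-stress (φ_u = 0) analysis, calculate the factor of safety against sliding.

Taking moments about the centre O, the resisting moment is provided by the undrained shear strength acting along the arc:
Arc length L_a = R·θ = 16.6·(66.1°·π/180) = 16.6·1.1537 = 19.15 m
M_R = c_u·L_a·R = 81·19.15·16.6 = 25750.2 kN·m/m
M_D = W·d = 1057·9.25 = 9777.2 kN·m/m
FS = M_R / M_D = 25750.2 / 9777.2 = 2.634

FS = 2.63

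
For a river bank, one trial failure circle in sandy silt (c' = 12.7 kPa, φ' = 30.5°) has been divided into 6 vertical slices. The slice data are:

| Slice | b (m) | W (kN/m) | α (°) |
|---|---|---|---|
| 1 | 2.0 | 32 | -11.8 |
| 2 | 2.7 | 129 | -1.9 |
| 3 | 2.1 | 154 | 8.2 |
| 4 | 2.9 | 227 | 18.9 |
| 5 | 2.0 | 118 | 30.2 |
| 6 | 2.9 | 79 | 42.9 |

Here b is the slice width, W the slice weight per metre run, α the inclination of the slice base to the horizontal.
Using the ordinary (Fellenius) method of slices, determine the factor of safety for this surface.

FS = 3.09

Ordinary method of slices: FS = Σ[c'·Δl_i + (W_i cosα_i)·tanφ'] / Σ W_i sinα_i, with Δl_i = b_i / cosα_i.
Slice 1: Δl = 2.0/cos(-11.8°) = 2.043 m; N'_1 = 32·cos(-11.8°) = 31.3; c'Δl = 25.95; W sinα = -6.5
Slice 2: Δl = 2.7/cos(-1.9°) = 2.701 m; N'_2 = 129·cos(-1.9°) = 128.9; c'Δl = 34.31; W sinα = -4.3
Slice 3: Δl = 2.1/cos8.2° = 2.122 m; N'_3 = 154·cos8.2° = 152.4; c'Δl = 26.95; W sinα = 22.0
Slice 4: Δl = 2.9/cos18.9° = 3.065 m; N'_4 = 227·cos18.9° = 214.8; c'Δl = 38.93; W sinα = 73.5
Slice 5: Δl = 2.0/cos30.2° = 2.314 m; N'_5 = 118·cos30.2° = 102.0; c'Δl = 29.39; W sinα = 59.4
Slice 6: Δl = 2.9/cos42.9° = 3.959 m; N'_6 = 79·cos42.9° = 57.9; c'Δl = 50.28; W sinα = 53.8
Σc'Δl = 205.8 kN/m; ΣN' = 687.3 kN/m; ΣW sinα = 197.8 kN/m
Resisting = 205.8 + 687.3·tan30.5° = 205.8 + 404.8 = 610.6 kN/m
FS = 610.6 / 197.8 = 3.087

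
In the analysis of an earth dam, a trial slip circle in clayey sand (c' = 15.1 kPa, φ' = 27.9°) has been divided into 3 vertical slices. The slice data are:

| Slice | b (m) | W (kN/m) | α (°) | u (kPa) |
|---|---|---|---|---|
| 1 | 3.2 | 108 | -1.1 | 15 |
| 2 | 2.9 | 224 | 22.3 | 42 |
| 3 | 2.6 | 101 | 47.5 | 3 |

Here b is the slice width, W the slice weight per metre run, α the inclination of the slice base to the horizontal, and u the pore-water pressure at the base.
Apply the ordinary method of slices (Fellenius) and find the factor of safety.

Ordinary method of slices: FS = Σ[c'·Δl_i + (W_i cosα_i − u_i·Δl_i)·tanφ'] / Σ W_i sinα_i, with Δl_i = b_i / cosα_i.
Slice 1: Δl = 3.2/cos(-1.1°) = 3.201 m; N'_1 = 108·cos(-1.1°) − 15·3.201 = 60.0; c'Δl = 48.33; W sinα = -2.1
Slice 2: Δl = 2.9/cos22.3° = 3.134 m; N'_2 = 224·cos22.3° − 42·3.134 = 75.6; c'Δl = 47.33; W sinα = 85.0
Slice 3: Δl = 2.6/cos47.5° = 3.848 m; N'_3 = 101·cos47.5° − 3·3.848 = 56.7; c'Δl = 58.11; W sinα = 74.5
Σc'Δl = 153.8 kN/m; ΣN' = 192.3 kN/m; ΣW sinα = 157.4 kN/m
Resisting = 153.8 + 192.3·tan27.9° = 153.8 + 101.8 = 255.6 kN/m
FS = 255.6 / 157.4 = 1.624

FS = 1.62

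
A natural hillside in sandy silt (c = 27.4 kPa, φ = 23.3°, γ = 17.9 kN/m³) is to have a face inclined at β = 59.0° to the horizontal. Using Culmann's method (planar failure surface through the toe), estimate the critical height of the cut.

H_c = 25.65 m

Culmann's analysis gives the critical failure plane at α_cr = (β + φ)/2 = (59.0 + 23.3)/2 = 41.1°, and the critical height
H_c = (4c/γ) · sinβ cosφ / [1 − cos(β − φ)]
    = (4·27.4/17.9) · sin59.0°·cos23.3° / [1 − cos(35.7°)]
    = 6.123 · 0.8572·0.9184 / [1 − 0.8121]
    = 6.123 · 0.7873 / 0.1879
    = 25.65 m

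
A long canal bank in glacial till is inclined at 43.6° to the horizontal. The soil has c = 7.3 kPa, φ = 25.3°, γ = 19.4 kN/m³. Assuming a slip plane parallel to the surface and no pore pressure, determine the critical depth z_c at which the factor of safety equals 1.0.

Setting FS = 1.00 in FS = [c + γz cos²β tanφ] / [γz sinβ cosβ] and solving for z:
z = c / [γ cosβ (FS·sinβ − cosβ·tanφ)]
  = 7.3 / [19.4·cos43.6°·(1.00·sin43.6° − cos43.6°·tan25.3°)]
  = 7.3 / [19.4·0.7242·(1.00·0.6896 − 0.7242·0.4727)]
  = 7.3 / 4.8793 = 1.496 m

z_c = 1.50 m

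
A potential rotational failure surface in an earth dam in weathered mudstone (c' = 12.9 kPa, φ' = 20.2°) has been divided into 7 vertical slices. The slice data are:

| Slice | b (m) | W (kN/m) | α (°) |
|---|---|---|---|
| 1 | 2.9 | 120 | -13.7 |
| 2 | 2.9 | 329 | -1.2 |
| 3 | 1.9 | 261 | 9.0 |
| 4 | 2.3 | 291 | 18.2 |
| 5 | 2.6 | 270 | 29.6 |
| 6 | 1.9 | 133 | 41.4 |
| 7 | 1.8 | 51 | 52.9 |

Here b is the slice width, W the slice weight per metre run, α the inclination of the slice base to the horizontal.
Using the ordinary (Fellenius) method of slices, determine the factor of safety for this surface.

FS = 2.06

Ordinary method of slices: FS = Σ[c'·Δl_i + (W_i cosα_i)·tanφ'] / Σ W_i sinα_i, with Δl_i = b_i / cosα_i.
Slice 1: Δl = 2.9/cos(-13.7°) = 2.985 m; N'_1 = 120·cos(-13.7°) = 116.6; c'Δl = 38.51; W sinα = -28.4
Slice 2: Δl = 2.9/cos(-1.2°) = 2.901 m; N'_2 = 329·cos(-1.2°) = 328.9; c'Δl = 37.42; W sinα = -6.9
Slice 3: Δl = 1.9/cos9.0° = 1.924 m; N'_3 = 261·cos9.0° = 257.8; c'Δl = 24.82; W sinα = 40.8
Slice 4: Δl = 2.3/cos18.2° = 2.421 m; N'_4 = 291·cos18.2° = 276.4; c'Δl = 31.23; W sinα = 90.9
Slice 5: Δl = 2.6/cos29.6° = 2.990 m; N'_5 = 270·cos29.6° = 234.8; c'Δl = 38.57; W sinα = 133.4
Slice 6: Δl = 1.9/cos41.4° = 2.533 m; N'_6 = 133·cos41.4° = 99.8; c'Δl = 32.68; W sinα = 88.0
Slice 7: Δl = 1.8/cos52.9° = 2.984 m; N'_7 = 51·cos52.9° = 30.8; c'Δl = 38.49; W sinα = 40.7
Σc'Δl = 241.7 kN/m; ΣN' = 1345.0 kN/m; ΣW sinα = 358.4 kN/m
Resisting = 241.7 + 1345.0·tan20.2° = 241.7 + 494.9 = 736.6 kN/m
FS = 736.6 / 358.4 = 2.055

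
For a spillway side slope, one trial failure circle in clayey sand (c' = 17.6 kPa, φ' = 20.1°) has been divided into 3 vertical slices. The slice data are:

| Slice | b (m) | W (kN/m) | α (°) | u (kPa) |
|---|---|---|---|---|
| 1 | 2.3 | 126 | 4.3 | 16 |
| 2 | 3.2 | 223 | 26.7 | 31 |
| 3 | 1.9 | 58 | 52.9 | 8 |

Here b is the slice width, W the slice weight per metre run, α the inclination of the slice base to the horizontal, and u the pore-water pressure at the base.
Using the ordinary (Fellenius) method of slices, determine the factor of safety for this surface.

FS = 1.46

Ordinary method of slices: FS = Σ[c'·Δl_i + (W_i cosα_i − u_i·Δl_i)·tanφ'] / Σ W_i sinα_i, with Δl_i = b_i / cosα_i.
Slice 1: Δl = 2.3/cos4.3° = 2.306 m; N'_1 = 126·cos4.3° − 16·2.306 = 88.7; c'Δl = 40.59; W sinα = 9.4
Slice 2: Δl = 3.2/cos26.7° = 3.582 m; N'_2 = 223·cos26.7° − 31·3.582 = 88.2; c'Δl = 63.04; W sinα = 100.2
Slice 3: Δl = 1.9/cos52.9° = 3.150 m; N'_3 = 58·cos52.9° − 8·3.150 = 9.8; c'Δl = 55.44; W sinα = 46.3
Σc'Δl = 159.1 kN/m; ΣN' = 186.7 kN/m; ΣW sinα = 155.9 kN/m
Resisting = 159.1 + 186.7·tan20.1° = 159.1 + 68.3 = 227.4 kN/m
FS = 227.4 / 155.9 = 1.459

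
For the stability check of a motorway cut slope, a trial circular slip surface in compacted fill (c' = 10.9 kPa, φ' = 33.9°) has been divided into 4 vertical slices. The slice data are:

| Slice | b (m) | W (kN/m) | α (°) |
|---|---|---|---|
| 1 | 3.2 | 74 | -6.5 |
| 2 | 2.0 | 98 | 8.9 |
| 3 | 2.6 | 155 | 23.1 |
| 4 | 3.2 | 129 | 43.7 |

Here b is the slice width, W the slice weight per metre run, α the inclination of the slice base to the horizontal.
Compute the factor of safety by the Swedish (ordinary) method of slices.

FS = 2.61

Ordinary method of slices: FS = Σ[c'·Δl_i + (W_i cosα_i)·tanφ'] / Σ W_i sinα_i, with Δl_i = b_i / cosα_i.
Slice 1: Δl = 3.2/cos(-6.5°) = 3.221 m; N'_1 = 74·cos(-6.5°) = 73.5; c'Δl = 35.11; W sinα = -8.4
Slice 2: Δl = 2.0/cos8.9° = 2.024 m; N'_2 = 98·cos8.9° = 96.8; c'Δl = 22.07; W sinα = 15.2
Slice 3: Δl = 2.6/cos23.1° = 2.827 m; N'_3 = 155·cos23.1° = 142.6; c'Δl = 30.81; W sinα = 60.8
Slice 4: Δl = 3.2/cos43.7° = 4.426 m; N'_4 = 129·cos43.7° = 93.3; c'Δl = 48.25; W sinα = 89.1
Σc'Δl = 136.2 kN/m; ΣN' = 406.2 kN/m; ΣW sinα = 156.7 kN/m
Resisting = 136.2 + 406.2·tan33.9° = 136.2 + 272.9 = 409.2 kN/m
FS = 409.2 / 156.7 = 2.611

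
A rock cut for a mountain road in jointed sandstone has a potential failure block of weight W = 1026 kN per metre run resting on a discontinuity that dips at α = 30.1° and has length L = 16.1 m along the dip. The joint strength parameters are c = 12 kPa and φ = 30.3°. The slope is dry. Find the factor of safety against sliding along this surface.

Resolving the block weight along and normal to the plane and applying the Mohr–Coulomb strength on the joint:
N' = W cosα = 1026·cos30.1° = 887.6 kN/m
Driving force T = W sinα = 1026·sin30.1° = 514.6 kN/m
Resisting force R = c·L + N'·tanφ = 12·16.1 + 887.6·tan30.3° = 193.2 + 518.7 = 711.9 kN/m
FS = R / T = 711.9 / 514.6 = 1.384

FS = 1.38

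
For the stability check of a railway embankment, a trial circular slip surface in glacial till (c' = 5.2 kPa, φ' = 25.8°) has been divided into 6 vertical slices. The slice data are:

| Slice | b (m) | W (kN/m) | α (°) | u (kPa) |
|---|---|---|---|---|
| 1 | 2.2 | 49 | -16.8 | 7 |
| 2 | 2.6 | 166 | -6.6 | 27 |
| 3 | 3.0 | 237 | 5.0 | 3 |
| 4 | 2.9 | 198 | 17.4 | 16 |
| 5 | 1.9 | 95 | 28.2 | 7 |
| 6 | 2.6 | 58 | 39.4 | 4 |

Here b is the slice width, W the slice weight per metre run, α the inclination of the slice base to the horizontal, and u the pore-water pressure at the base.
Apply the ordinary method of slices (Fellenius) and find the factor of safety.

FS = 2.90

Ordinary method of slices: FS = Σ[c'·Δl_i + (W_i cosα_i − u_i·Δl_i)·tanφ'] / Σ W_i sinα_i, with Δl_i = b_i / cosα_i.
Slice 1: Δl = 2.2/cos(-16.8°) = 2.298 m; N'_1 = 49·cos(-16.8°) − 7·2.298 = 30.8; c'Δl = 11.95; W sinα = -14.2
Slice 2: Δl = 2.6/cos(-6.6°) = 2.617 m; N'_2 = 166·cos(-6.6°) − 27·2.617 = 94.2; c'Δl = 13.61; W sinα = -19.1
Slice 3: Δl = 3.0/cos5.0° = 3.011 m; N'_3 = 237·cos5.0° − 3·3.011 = 227.1; c'Δl = 15.66; W sinα = 20.7
Slice 4: Δl = 2.9/cos17.4° = 3.039 m; N'_4 = 198·cos17.4° − 16·3.039 = 140.3; c'Δl = 15.80; W sinα = 59.2
Slice 5: Δl = 1.9/cos28.2° = 2.156 m; N'_5 = 95·cos28.2° − 7·2.156 = 68.6; c'Δl = 11.21; W sinα = 44.9
Slice 6: Δl = 2.6/cos39.4° = 3.365 m; N'_6 = 58·cos39.4° − 4·3.365 = 31.4; c'Δl = 17.50; W sinα = 36.8
Σc'Δl = 85.7 kN/m; ΣN' = 592.4 kN/m; ΣW sinα = 128.3 kN/m
Resisting = 85.7 + 592.4·tan25.8° = 85.7 + 286.4 = 372.1 kN/m
FS = 372.1 / 128.3 = 2.900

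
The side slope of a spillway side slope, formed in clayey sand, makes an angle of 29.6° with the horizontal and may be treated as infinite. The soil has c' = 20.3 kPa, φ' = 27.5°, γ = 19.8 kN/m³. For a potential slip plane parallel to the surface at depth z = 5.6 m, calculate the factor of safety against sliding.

For an infinite slope with a slip plane parallel to the surface (no pore pressure): FS = [c' + γz cos²β tanφ'] / [γz sinβ cosβ].
γz = 19.8·5.6 = 110.88 kN/m²
Numerator = 20.3 + 110.88·cos²29.6°·tan27.5° = 20.3 + 110.88·0.7560·0.5206 = 63.938 kPa
Denominator = 110.88·sin29.6°·cos29.6° = 110.88·0.4939·0.8695 = 47.621 kPa
FS = 63.938 / 47.621 = 1.343

FS = 1.34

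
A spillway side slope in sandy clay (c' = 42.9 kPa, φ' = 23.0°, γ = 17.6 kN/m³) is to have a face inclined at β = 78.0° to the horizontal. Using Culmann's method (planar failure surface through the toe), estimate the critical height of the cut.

H_c = 20.59 m

Culmann's analysis gives the critical failure plane at α_cr = (β + φ')/2 = (78.0 + 23.0)/2 = 50.5°, and the critical height
H_c = (4c'/γ) · sinβ cosφ' / [1 − cos(β − φ')]
    = (4·42.9/17.6) · sin78.0°·cos23.0° / [1 − cos(55.0°)]
    = 9.750 · 0.9781·0.9205 / [1 − 0.5736]
    = 9.750 · 0.9004 / 0.4264
    = 20.59 m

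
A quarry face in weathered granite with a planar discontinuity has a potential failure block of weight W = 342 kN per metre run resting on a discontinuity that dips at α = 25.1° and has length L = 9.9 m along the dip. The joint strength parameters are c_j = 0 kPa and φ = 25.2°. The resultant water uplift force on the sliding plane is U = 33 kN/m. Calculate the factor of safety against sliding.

FS = 0.90

Resolving the block weight along and normal to the plane and applying the Mohr–Coulomb strength on the joint:
N' = W cosα − U = 342·cos25.1° − 33 = 276.7 kN/m
Driving force T = W sinα = 342·sin25.1° = 145.1 kN/m
Resisting force R = c_j·L + N'·tanφ = 0·9.9 + 276.7·tan25.2° = 0.0 + 130.2 = 130.2 kN/m
FS = R / T = 130.2 / 145.1 = 0.898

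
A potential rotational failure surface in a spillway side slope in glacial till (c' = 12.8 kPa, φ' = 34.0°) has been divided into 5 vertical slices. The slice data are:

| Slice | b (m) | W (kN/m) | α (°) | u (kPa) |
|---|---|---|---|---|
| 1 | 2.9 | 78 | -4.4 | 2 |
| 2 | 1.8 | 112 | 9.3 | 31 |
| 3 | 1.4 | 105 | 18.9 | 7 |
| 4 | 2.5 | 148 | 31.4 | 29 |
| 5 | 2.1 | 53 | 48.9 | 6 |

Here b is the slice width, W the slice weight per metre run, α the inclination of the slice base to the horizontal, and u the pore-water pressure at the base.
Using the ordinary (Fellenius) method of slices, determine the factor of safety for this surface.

FS = 2.09

Ordinary method of slices: FS = Σ[c'·Δl_i + (W_i cosα_i − u_i·Δl_i)·tanφ'] / Σ W_i sinα_i, with Δl_i = b_i / cosα_i.
Slice 1: Δl = 2.9/cos(-4.4°) = 2.909 m; N'_1 = 78·cos(-4.4°) − 2·2.909 = 72.0; c'Δl = 37.23; W sinα = -6.0
Slice 2: Δl = 1.8/cos9.3° = 1.824 m; N'_2 = 112·cos9.3° − 31·1.824 = 54.0; c'Δl = 23.35; W sinα = 18.1
Slice 3: Δl = 1.4/cos18.9° = 1.480 m; N'_3 = 105·cos18.9° − 7·1.480 = 89.0; c'Δl = 18.94; W sinα = 34.0
Slice 4: Δl = 2.5/cos31.4° = 2.929 m; N'_4 = 148·cos31.4° − 29·2.929 = 41.4; c'Δl = 37.49; W sinα = 77.1
Slice 5: Δl = 2.1/cos48.9° = 3.195 m; N'_5 = 53·cos48.9° − 6·3.195 = 15.7; c'Δl = 40.89; W sinα = 39.9
Σc'Δl = 157.9 kN/m; ΣN' = 272.0 kN/m; ΣW sinα = 163.2 kN/m
Resisting = 157.9 + 272.0·tan34.0° = 157.9 + 183.5 = 341.3 kN/m
FS = 341.3 / 163.2 = 2.092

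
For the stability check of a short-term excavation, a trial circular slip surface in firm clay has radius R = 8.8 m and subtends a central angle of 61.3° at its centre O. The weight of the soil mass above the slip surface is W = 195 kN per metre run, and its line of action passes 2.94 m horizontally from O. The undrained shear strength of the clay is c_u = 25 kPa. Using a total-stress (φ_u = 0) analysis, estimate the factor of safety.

Taking moments about the centre O, the resisting moment is provided by the undrained shear strength acting along the arc:
Arc length L_a = R·θ = 8.8·(61.3°·π/180) = 8.8·1.0699 = 9.42 m
M_R = c_u·L_a·R = 25·9.42·8.8 = 2071.3 kN·m/m
M_D = W·d = 195·2.94 = 573.3 kN·m/m
FS = M_R / M_D = 2071.3 / 573.3 = 3.613

FS = 3.61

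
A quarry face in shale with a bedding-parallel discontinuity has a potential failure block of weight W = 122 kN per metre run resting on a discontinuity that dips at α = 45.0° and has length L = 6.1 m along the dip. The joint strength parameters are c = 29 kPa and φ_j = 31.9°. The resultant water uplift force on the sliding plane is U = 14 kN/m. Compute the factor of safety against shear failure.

Resolving the block weight along and normal to the plane and applying the Mohr–Coulomb strength on the joint:
N' = W cosα − U = 122·cos45.0° − 14 = 72.3 kN/m
Driving force T = W sinα = 122·sin45.0° = 86.3 kN/m
Resisting force R = c·L + N'·tanφ_j = 29·6.1 + 72.3·tan31.9° = 176.9 + 45.0 = 221.9 kN/m
FS = R / T = 221.9 / 86.3 = 2.572

FS = 2.57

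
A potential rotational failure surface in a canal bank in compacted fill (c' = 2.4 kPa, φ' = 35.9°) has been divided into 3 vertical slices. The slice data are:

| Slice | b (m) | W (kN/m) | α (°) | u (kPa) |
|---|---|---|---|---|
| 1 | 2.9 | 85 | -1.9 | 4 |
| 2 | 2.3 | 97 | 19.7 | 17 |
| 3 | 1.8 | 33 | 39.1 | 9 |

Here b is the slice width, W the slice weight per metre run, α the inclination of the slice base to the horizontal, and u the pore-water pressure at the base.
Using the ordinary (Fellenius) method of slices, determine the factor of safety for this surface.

Ordinary method of slices: FS = Σ[c'·Δl_i + (W_i cosα_i − u_i·Δl_i)·tanφ'] / Σ W_i sinα_i, with Δl_i = b_i / cosα_i.
Slice 1: Δl = 2.9/cos(-1.9°) = 2.902 m; N'_1 = 85·cos(-1.9°) − 4·2.902 = 73.3; c'Δl = 6.96; W sinα = -2.8
Slice 2: Δl = 2.3/cos19.7° = 2.443 m; N'_2 = 97·cos19.7° − 17·2.443 = 49.8; c'Δl = 5.86; W sinα = 32.7
Slice 3: Δl = 1.8/cos39.1° = 2.319 m; N'_3 = 33·cos39.1° − 9·2.319 = 4.7; c'Δl = 5.57; W sinα = 20.8
Σc'Δl = 18.4 kN/m; ΣN' = 127.9 kN/m; ΣW sinα = 50.7 kN/m
Resisting = 18.4 + 127.9·tan35.9° = 18.4 + 92.6 = 111.0 kN/m
FS = 111.0 / 50.7 = 2.189

FS = 2.19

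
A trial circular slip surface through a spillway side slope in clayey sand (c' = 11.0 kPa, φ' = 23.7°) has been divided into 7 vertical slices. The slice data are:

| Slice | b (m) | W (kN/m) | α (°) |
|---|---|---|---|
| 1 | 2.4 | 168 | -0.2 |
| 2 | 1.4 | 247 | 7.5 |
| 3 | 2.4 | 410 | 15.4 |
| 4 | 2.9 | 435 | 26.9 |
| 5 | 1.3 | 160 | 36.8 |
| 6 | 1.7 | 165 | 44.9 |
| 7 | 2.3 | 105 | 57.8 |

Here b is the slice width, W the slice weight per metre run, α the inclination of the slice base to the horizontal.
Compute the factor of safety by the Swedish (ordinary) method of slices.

Ordinary method of slices: FS = Σ[c'·Δl_i + (W_i cosα_i)·tanφ'] / Σ W_i sinα_i, with Δl_i = b_i / cosα_i.
Slice 1: Δl = 2.4/cos(-0.2°) = 2.400 m; N'_1 = 168·cos(-0.2°) = 168.0; c'Δl = 26.40; W sinα = -0.6
Slice 2: Δl = 1.4/cos7.5° = 1.412 m; N'_2 = 247·cos7.5° = 244.9; c'Δl = 15.53; W sinα = 32.2
Slice 3: Δl = 2.4/cos15.4° = 2.489 m; N'_3 = 410·cos15.4° = 395.3; c'Δl = 27.38; W sinα = 108.9
Slice 4: Δl = 2.9/cos26.9° = 3.252 m; N'_4 = 435·cos26.9° = 387.9; c'Δl = 35.77; W sinα = 196.8
Slice 5: Δl = 1.3/cos36.8° = 1.624 m; N'_5 = 160·cos36.8° = 128.1; c'Δl = 17.86; W sinα = 95.8
Slice 6: Δl = 1.7/cos44.9° = 2.400 m; N'_6 = 165·cos44.9° = 116.9; c'Δl = 26.40; W sinα = 116.5
Slice 7: Δl = 2.3/cos57.8° = 4.316 m; N'_7 = 105·cos57.8° = 56.0; c'Δl = 47.48; W sinα = 88.9
Σc'Δl = 196.8 kN/m; ΣN' = 1497.0 kN/m; ΣW sinα = 638.5 kN/m
Resisting = 196.8 + 1497.0·tan23.7° = 196.8 + 657.2 = 854.0 kN/m
FS = 854.0 / 638.5 = 1.337

FS = 1.34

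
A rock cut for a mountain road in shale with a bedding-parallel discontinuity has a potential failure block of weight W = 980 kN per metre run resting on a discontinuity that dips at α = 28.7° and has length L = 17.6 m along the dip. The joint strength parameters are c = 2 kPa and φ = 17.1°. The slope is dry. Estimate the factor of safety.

Resolving the block weight along and normal to the plane and applying the Mohr–Coulomb strength on the joint:
N' = W cosα = 980·cos28.7° = 859.6 kN/m
Driving force T = W sinα = 980·sin28.7° = 470.6 kN/m
Resisting force R = c·L + N'·tanφ = 2·17.6 + 859.6·tan17.1° = 35.2 + 264.4 = 299.6 kN/m
FS = R / T = 299.6 / 470.6 = 0.637

FS = 0.64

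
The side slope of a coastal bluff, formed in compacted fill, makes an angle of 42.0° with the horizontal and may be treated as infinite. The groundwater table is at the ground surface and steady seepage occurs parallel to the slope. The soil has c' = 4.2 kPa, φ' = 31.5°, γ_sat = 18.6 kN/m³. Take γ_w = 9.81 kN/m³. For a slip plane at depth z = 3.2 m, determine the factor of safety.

FS = 0.46

With seepage parallel to the slope and the water table at the surface, the effective normal stress on the slip plane uses the buoyant unit weight γ' = γ_sat − γ_w while the driving shear stress uses γ_sat:
FS = [c' + γ' z cos²β tanφ'] / [γ_sat z sinβ cosβ]
γ' = 18.6 − 9.81 = 8.79 kN/m³
Numerator = 4.2 + 8.79·3.2·cos²42.0°·tan31.5° = 4.2 + 8.79·3.2·0.5523·0.6128 = 13.719 kPa
Denominator = 18.6·3.2·sin42.0°·cos42.0° = 18.6·3.2·0.6691·0.7431 = 29.597 kPa
FS = 13.719 / 29.597 = 0.464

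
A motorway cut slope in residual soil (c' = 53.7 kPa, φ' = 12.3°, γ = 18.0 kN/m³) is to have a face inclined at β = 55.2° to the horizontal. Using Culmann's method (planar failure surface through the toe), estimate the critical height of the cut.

H_c = 35.80 m

Culmann's analysis gives the critical failure plane at α_cr = (β + φ')/2 = (55.2 + 12.3)/2 = 33.8°, and the critical height
H_c = (4c'/γ) · sinβ cosφ' / [1 − cos(β − φ')]
    = (4·53.7/18.0) · sin55.2°·cos12.3° / [1 − cos(42.9°)]
    = 11.933 · 0.8211·0.9770 / [1 − 0.7325]
    = 11.933 · 0.8023 / 0.2675
    = 35.80 m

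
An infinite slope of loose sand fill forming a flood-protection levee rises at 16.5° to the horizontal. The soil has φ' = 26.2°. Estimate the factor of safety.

FS = 1.66

For a dry cohesionless infinite slope the factor of safety is FS = tanφ' / tanβ.
FS = tan26.2° / tan16.5° = 0.4921 / 0.2962 = 1.661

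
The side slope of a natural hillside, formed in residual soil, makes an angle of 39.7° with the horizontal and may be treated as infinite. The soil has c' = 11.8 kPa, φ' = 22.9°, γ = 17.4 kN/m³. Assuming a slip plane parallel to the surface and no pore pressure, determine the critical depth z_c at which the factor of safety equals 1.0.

Setting FS = 1.00 in FS = [c' + γz cos²β tanφ'] / [γz sinβ cosβ] and solving for z:
z = c' / [γ cosβ (FS·sinβ − cosβ·tanφ')]
  = 11.8 / [17.4·cos39.7°·(1.00·sin39.7° − cos39.7°·tan22.9°)]
  = 11.8 / [17.4·0.7694·(1.00·0.6388 − 0.7694·0.4224)]
  = 11.8 / 4.2005 = 2.809 m

z_c = 2.81 m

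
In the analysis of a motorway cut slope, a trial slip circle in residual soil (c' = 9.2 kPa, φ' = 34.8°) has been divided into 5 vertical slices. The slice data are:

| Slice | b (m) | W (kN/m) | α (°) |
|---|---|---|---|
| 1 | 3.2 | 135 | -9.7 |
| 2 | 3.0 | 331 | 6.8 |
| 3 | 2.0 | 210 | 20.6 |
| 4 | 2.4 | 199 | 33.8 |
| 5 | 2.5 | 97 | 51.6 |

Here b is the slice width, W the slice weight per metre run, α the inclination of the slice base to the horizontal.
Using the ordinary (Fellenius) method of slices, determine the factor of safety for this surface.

FS = 2.73

Ordinary method of slices: FS = Σ[c'·Δl_i + (W_i cosα_i)·tanφ'] / Σ W_i sinα_i, with Δl_i = b_i / cosα_i.
Slice 1: Δl = 3.2/cos(-9.7°) = 3.246 m; N'_1 = 135·cos(-9.7°) = 133.1; c'Δl = 29.87; W sinα = -22.7
Slice 2: Δl = 3.0/cos6.8° = 3.021 m; N'_2 = 331·cos6.8° = 328.7; c'Δl = 27.80; W sinα = 39.2
Slice 3: Δl = 2.0/cos20.6° = 2.137 m; N'_3 = 210·cos20.6° = 196.6; c'Δl = 19.66; W sinα = 73.9
Slice 4: Δl = 2.4/cos33.8° = 2.888 m; N'_4 = 199·cos33.8° = 165.4; c'Δl = 26.57; W sinα = 110.7
Slice 5: Δl = 2.5/cos51.6° = 4.025 m; N'_5 = 97·cos51.6° = 60.3; c'Δl = 37.03; W sinα = 76.0
Σc'Δl = 140.9 kN/m; ΣN' = 883.9 kN/m; ΣW sinα = 277.1 kN/m
Resisting = 140.9 + 883.9·tan34.8° = 140.9 + 614.3 = 755.3 kN/m
FS = 755.3 / 277.1 = 2.726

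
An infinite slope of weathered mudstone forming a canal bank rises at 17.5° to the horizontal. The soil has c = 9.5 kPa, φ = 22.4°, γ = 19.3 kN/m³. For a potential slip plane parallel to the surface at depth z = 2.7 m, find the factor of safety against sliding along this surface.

For an infinite slope with a slip plane parallel to the surface (no pore pressure): FS = [c + γz cos²β tanφ] / [γz sinβ cosβ].
γz = 19.3·2.7 = 52.11 kN/m²
Numerator = 9.5 + 52.11·cos²17.5°·tan22.4° = 9.5 + 52.11·0.9096·0.4122 = 29.036 kPa
Denominator = 52.11·sin17.5°·cos17.5° = 52.11·0.3007·0.9537 = 14.945 kPa
FS = 29.036 / 14.945 = 1.943

FS = 1.94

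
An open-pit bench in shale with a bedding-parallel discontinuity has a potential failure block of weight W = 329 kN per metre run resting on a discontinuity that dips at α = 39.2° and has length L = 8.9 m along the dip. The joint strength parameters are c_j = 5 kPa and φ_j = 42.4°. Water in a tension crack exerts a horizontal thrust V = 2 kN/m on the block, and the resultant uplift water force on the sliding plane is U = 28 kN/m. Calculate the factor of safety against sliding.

FS = 1.20

Resolving the block weight along and normal to the plane and applying the Mohr–Coulomb strength on the joint:
N' = W cosα − U − V sinα = 329·cos39.2° − 28 − 2·sin39.2° = 225.7 kN/m
Driving force T = W sinα + V cosα = 329·sin39.2° + 2·cos39.2° = 209.5 kN/m
Resisting force R = c_j·L + N'·tanφ_j = 5·8.9 + 225.7·tan42.4° = 44.5 + 206.1 = 250.6 kN/m
FS = R / T = 250.6 / 209.5 = 1.196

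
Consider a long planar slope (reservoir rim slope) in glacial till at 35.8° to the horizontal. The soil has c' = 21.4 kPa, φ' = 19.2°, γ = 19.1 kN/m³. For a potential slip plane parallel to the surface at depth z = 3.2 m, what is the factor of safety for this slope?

FS = 1.22

For an infinite slope with a slip plane parallel to the surface (no pore pressure): FS = [c' + γz cos²β tanφ'] / [γz sinβ cosβ].
γz = 19.1·3.2 = 61.12 kN/m²
Numerator = 21.4 + 61.12·cos²35.8°·tan19.2° = 21.4 + 61.12·0.6578·0.3482 = 35.401 kPa
Denominator = 61.12·sin35.8°·cos35.8° = 61.12·0.5850·0.8111 = 28.998 kPa
FS = 35.401 / 28.998 = 1.221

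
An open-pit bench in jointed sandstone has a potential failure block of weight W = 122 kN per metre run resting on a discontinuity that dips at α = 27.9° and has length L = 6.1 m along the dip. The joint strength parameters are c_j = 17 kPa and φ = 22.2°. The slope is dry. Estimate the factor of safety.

FS = 2.59

Resolving the block weight along and normal to the plane and applying the Mohr–Coulomb strength on the joint:
N' = W cosα = 122·cos27.9° = 107.8 kN/m
Driving force T = W sinα = 122·sin27.9° = 57.1 kN/m
Resisting force R = c_j·L + N'·tanφ = 17·6.1 + 107.8·tan22.2° = 103.7 + 44.0 = 147.7 kN/m
FS = R / T = 147.7 / 57.1 = 2.587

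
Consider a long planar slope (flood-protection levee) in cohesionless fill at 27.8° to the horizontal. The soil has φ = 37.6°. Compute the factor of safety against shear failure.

For a dry cohesionless infinite slope the factor of safety is FS = tanφ / tanβ.
FS = tan37.6° / tan27.8° = 0.7701 / 0.5272 = 1.461

FS = 1.46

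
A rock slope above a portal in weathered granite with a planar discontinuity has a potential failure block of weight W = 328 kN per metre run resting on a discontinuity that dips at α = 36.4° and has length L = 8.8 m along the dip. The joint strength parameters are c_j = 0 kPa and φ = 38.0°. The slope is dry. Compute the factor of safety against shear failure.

FS = 1.06

Resolving the block weight along and normal to the plane and applying the Mohr–Coulomb strength on the joint:
N' = W cosα = 328·cos36.4° = 264.0 kN/m
Driving force T = W sinα = 328·sin36.4° = 194.6 kN/m
Resisting force R = c_j·L + N'·tanφ = 0·8.8 + 264.0·tan38.0° = 0.0 + 206.3 = 206.3 kN/m
FS = R / T = 206.3 / 194.6 = 1.060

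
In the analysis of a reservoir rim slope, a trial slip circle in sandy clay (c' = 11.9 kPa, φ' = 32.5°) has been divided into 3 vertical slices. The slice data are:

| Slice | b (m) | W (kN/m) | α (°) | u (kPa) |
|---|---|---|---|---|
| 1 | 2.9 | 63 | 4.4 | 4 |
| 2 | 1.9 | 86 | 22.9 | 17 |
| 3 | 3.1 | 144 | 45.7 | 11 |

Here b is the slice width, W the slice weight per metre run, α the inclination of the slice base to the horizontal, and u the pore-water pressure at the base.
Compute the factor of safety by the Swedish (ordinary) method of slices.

FS = 1.46

Ordinary method of slices: FS = Σ[c'·Δl_i + (W_i cosα_i − u_i·Δl_i)·tanφ'] / Σ W_i sinα_i, with Δl_i = b_i / cosα_i.
Slice 1: Δl = 2.9/cos4.4° = 2.909 m; N'_1 = 63·cos4.4° − 4·2.909 = 51.2; c'Δl = 34.61; W sinα = 4.8
Slice 2: Δl = 1.9/cos22.9° = 2.063 m; N'_2 = 86·cos22.9° − 17·2.063 = 44.2; c'Δl = 24.54; W sinα = 33.5
Slice 3: Δl = 3.1/cos45.7° = 4.439 m; N'_3 = 144·cos45.7° − 11·4.439 = 51.7; c'Δl = 52.82; W sinα = 103.1
Σc'Δl = 112.0 kN/m; ΣN' = 147.1 kN/m; ΣW sinα = 141.4 kN/m
Resisting = 112.0 + 147.1·tan32.5° = 112.0 + 93.7 = 205.7 kN/m
FS = 205.7 / 141.4 = 1.455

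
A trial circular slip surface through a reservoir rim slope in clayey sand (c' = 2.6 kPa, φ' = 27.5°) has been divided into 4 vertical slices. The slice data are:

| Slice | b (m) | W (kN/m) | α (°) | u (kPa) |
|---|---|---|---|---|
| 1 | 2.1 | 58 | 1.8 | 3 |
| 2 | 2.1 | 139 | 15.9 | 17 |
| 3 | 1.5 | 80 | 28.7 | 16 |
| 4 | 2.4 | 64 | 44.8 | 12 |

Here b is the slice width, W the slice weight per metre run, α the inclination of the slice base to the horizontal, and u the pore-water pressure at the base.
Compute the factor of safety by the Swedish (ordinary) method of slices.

Ordinary method of slices: FS = Σ[c'·Δl_i + (W_i cosα_i − u_i·Δl_i)·tanφ'] / Σ W_i sinα_i, with Δl_i = b_i / cosα_i.
Slice 1: Δl = 2.1/cos1.8° = 2.101 m; N'_1 = 58·cos1.8° − 3·2.101 = 51.7; c'Δl = 5.46; W sinα = 1.8
Slice 2: Δl = 2.1/cos15.9° = 2.184 m; N'_2 = 139·cos15.9° − 17·2.184 = 96.6; c'Δl = 5.68; W sinα = 38.1
Slice 3: Δl = 1.5/cos28.7° = 1.710 m; N'_3 = 80·cos28.7° − 16·1.710 = 42.8; c'Δl = 4.45; W sinα = 38.4
Slice 4: Δl = 2.4/cos44.8° = 3.382 m; N'_4 = 64·cos44.8° − 12·3.382 = 4.8; c'Δl = 8.79; W sinα = 45.1
Σc'Δl = 24.4 kN/m; ΣN' = 195.9 kN/m; ΣW sinα = 123.4 kN/m
Resisting = 24.4 + 195.9·tan27.5° = 24.4 + 102.0 = 126.3 kN/m
FS = 126.3 / 123.4 = 1.024

FS = 1.02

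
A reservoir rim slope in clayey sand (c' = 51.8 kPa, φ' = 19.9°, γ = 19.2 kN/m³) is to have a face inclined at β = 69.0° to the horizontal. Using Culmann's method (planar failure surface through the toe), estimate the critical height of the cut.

H_c = 27.44 m

Culmann's analysis gives the critical failure plane at α_cr = (β + φ')/2 = (69.0 + 19.9)/2 = 44.5°, and the critical height
H_c = (4c'/γ) · sinβ cosφ' / [1 − cos(β − φ')]
    = (4·51.8/19.2) · sin69.0°·cos19.9° / [1 − cos(49.1°)]
    = 10.792 · 0.9336·0.9403 / [1 − 0.6547]
    = 10.792 · 0.8778 / 0.3453
    = 27.44 m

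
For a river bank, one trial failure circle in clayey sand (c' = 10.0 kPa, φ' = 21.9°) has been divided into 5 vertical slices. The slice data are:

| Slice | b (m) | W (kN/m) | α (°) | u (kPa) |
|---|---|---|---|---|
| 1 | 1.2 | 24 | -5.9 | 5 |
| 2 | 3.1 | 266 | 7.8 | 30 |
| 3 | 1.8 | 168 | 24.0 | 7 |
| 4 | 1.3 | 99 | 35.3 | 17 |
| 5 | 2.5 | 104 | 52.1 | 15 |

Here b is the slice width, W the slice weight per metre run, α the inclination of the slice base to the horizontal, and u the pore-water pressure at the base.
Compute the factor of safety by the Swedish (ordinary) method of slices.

FS = 1.14

Ordinary method of slices: FS = Σ[c'·Δl_i + (W_i cosα_i − u_i·Δl_i)·tanφ'] / Σ W_i sinα_i, with Δl_i = b_i / cosα_i.
Slice 1: Δl = 1.2/cos(-5.9°) = 1.206 m; N'_1 = 24·cos(-5.9°) − 5·1.206 = 17.8; c'Δl = 12.06; W sinα = -2.5
Slice 2: Δl = 3.1/cos7.8° = 3.129 m; N'_2 = 266·cos7.8° − 30·3.129 = 169.7; c'Δl = 31.29; W sinα = 36.1
Slice 3: Δl = 1.8/cos24.0° = 1.970 m; N'_3 = 168·cos24.0° − 7·1.970 = 139.7; c'Δl = 19.70; W sinα = 68.3
Slice 4: Δl = 1.3/cos35.3° = 1.593 m; N'_4 = 99·cos35.3° − 17·1.593 = 53.7; c'Δl = 15.93; W sinα = 57.2
Slice 5: Δl = 2.5/cos52.1° = 4.070 m; N'_5 = 104·cos52.1° − 15·4.070 = 2.8; c'Δl = 40.70; W sinα = 82.1
Σc'Δl = 119.7 kN/m; ΣN' = 383.8 kN/m; ΣW sinα = 241.2 kN/m
Resisting = 119.7 + 383.8·tan21.9° = 119.7 + 154.3 = 274.0 kN/m
FS = 274.0 / 241.2 = 1.136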